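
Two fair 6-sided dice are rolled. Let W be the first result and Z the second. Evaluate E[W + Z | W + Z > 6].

P(W + Z > 6) = 7/12.
Summing (W+Z)·P(x,y) over outcomes with W + Z > 6 gives 91/18.
E[W + Z | W + Z > 6] = (91/18) / (7/12) = 26/3.

26/3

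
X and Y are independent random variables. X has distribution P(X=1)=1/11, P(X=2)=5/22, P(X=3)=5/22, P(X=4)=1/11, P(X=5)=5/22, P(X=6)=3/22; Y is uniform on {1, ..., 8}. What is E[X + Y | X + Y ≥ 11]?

431/36

P(X + Y ≥ 11) = 9/44.
Summing (X+Y)·P(x,y) over outcomes with X + Y ≥ 11 gives 431/176.
E[X + Y | X + Y ≥ 11] = (431/176) / (9/44) = 431/36.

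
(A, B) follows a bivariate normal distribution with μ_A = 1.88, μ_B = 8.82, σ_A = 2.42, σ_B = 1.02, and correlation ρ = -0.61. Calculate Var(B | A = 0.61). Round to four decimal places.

For a bivariate normal, Var(B | A=x) = σ_B²(1 − ρ²).
Var(B | A=0.61) = (1.02)²·(1 − (-0.61)²) = 1.0404·0.6279 = 0.6533.

0.6533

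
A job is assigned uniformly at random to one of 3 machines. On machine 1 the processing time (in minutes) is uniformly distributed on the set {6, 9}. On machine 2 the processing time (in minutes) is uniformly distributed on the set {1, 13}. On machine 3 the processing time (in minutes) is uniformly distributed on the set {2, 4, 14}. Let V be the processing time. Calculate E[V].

E[V | machine 1] = (6+9)/2 = 15/2.
E[V | machine 2] = (1+13)/2 = 7.
E[V | machine 3] = (2+4+14)/3 = 20/3.
By the law of total expectation,
E[V] = (1/3)·(15/2) + (1/3)·(7) + (1/3)·(20/3) = 127/18.

127/18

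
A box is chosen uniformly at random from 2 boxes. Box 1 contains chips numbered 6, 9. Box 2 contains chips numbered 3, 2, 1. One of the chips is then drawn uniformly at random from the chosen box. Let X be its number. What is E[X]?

E[X | box 1] = (6+9)/2 = 15/2.
E[X | box 2] = (3+2+1)/3 = 2.
By the law of total expectation,
E[X] = (1/2)·(15/2) + (1/2)·(2) = 19/4.

19/4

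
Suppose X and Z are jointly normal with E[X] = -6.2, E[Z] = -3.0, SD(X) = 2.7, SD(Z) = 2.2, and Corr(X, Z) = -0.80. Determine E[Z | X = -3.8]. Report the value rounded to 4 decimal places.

The regression of Z on X has slope ρ·σ_Z/σ_X and passes through (μ_X, μ_Z).
E[Z | X=-3.8] = -3.0 + (-0.80)·(2.2/2.7)·(-3.8 − (-6.2)) = -3.0 + (-0.65185)·(2.4) = -4.5644.

-4.5644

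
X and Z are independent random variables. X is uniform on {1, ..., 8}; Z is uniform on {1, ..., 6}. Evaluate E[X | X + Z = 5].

5/2

P(X + Z = 5) = 1/12.
Summing X·P(x,y) over outcomes with X + Z = 5 gives 5/24.
E[X | X + Z = 5] = (5/24) / (1/12) = 5/2.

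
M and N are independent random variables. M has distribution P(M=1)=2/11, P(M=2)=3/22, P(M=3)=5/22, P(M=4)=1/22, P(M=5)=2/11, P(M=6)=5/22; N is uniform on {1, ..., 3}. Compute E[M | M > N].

198/43

P(M > N) = 43/66.
Summing M·P(x,y) over outcomes with M > N gives 3.
E[M | M > N] = (3) / (43/66) = 198/43.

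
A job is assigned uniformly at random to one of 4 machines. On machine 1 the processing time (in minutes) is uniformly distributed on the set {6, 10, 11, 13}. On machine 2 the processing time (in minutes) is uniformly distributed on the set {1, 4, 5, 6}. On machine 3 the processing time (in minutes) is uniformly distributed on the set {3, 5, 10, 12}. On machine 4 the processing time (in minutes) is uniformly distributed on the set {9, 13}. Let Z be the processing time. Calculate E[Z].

65/8

E[Z | machine 1] = (6+10+11+13)/4 = 10.
E[Z | machine 2] = (1+4+5+6)/4 = 4.
E[Z | machine 3] = (3+5+10+12)/4 = 15/2.
E[Z | machine 4] = (9+13)/2 = 11.
By the law of total expectation,
E[Z] = (1/4)·(10) + (1/4)·(4) + (1/4)·(15/2) + (1/4)·(11) = 65/8.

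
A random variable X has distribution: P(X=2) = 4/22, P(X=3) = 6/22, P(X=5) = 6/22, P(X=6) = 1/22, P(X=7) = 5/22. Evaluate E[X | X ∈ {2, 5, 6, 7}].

P(X ∈ {2, 5, 6, 7}) = 8/11.
Σ over the event: 2·2/11 + 5·3/11 + 6·1/22 + 7·5/22 = 79/22.
E[X | X ∈ {2, 5, 6, 7}] = (79/22) / (8/11) = 79/16.

79/16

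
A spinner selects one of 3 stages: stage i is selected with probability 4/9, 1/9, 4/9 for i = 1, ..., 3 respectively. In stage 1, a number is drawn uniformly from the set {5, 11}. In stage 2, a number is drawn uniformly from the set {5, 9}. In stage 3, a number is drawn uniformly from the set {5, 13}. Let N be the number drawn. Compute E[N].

25/3

E[N | stage 1] = (5+11)/2 = 8.
E[N | stage 2] = (5+9)/2 = 7.
E[N | stage 3] = (5+13)/2 = 9.
By the law of total expectation,
E[N] = (4/9)·(8) + (1/9)·(7) + (4/9)·(9) = 25/3.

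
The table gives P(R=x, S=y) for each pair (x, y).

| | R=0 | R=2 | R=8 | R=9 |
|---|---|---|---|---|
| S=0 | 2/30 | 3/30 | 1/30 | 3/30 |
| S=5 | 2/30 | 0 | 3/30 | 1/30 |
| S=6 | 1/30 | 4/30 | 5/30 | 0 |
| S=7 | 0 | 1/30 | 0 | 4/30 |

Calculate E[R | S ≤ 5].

74/15

P(S ≤ 5) = 1/2.
Σ R·P over the event = 0·(2/30) + 0·(2/30) + 2·(3/30) + 8·(1/30) + 8·(3/30) + 9·(3/30) + 9·(1/30) = 37/15.
E[R | S ≤ 5] = (37/15) / (1/2) = 74/15.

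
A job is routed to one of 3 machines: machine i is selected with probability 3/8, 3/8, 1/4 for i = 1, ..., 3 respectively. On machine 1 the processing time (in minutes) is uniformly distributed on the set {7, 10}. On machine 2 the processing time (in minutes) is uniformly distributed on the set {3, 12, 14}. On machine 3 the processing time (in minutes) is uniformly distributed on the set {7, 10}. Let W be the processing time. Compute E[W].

143/16

E[W | machine 1] = (7+10)/2 = 17/2.
E[W | machine 2] = (3+12+14)/3 = 29/3.
E[W | machine 3] = (7+10)/2 = 17/2.
E[W] = (3/8)·(17/2) + (3/8)·(29/3) + (1/4)·(17/2) = 143/16.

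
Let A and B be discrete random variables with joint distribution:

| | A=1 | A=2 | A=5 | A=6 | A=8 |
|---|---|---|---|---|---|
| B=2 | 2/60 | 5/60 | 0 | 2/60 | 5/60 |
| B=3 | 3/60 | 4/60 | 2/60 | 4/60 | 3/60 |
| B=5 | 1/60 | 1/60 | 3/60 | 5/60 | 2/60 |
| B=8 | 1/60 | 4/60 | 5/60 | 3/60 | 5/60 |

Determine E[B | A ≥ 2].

P(A ≥ 2) = 53/60.
Summing B·P(A=x,B=y) over the conditioning event gives 127/30.
E[B | A ≥ 2] = (127/30) / (53/60) = 254/53.

254/53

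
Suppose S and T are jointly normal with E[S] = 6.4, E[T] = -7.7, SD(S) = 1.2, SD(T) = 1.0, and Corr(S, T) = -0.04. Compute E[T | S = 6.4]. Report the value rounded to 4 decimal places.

-7.7000

For a bivariate normal, E[T | S=x] = μ_T + ρ·(σ_T/σ_S)·(x − μ_S).
E[T | S=6.4] = -7.7 + (-0.04)·(1.0/1.2)·(6.4 − (6.4)) = -7.7 + (-0.033333)·(0) = -7.7000.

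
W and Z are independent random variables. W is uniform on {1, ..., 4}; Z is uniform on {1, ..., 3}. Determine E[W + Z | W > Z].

5

Outcomes with W > Z: (2,1), (3,1), (3,2), (4,1), (4,2), (4,3), each with probability 1/12.
E[W + Z | W > Z] = (3 + 4 + 5 + 5 + 6 + 7) / 6 = 5.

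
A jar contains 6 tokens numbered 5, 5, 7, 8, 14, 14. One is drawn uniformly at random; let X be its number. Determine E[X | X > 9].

14

P(X > 9) = 1/3.
Σ over the event: 14·1/3 = 14/3.
E[X | X > 9] = (14/3) / (1/3) = 14.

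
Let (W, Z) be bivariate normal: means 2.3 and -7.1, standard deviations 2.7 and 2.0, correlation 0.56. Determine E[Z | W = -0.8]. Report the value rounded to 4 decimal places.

-8.3859

E[Z | W=x] = μ_Z + ρ(σ_Z/σ_W)(x − μ_W) for jointly normal variables.
E[Z | W=-0.8] = -7.1 + (0.56)·(2.0/2.7)·(-0.8 − (2.3)) = -7.1 + (0.41481)·(-3.1) = -8.3859.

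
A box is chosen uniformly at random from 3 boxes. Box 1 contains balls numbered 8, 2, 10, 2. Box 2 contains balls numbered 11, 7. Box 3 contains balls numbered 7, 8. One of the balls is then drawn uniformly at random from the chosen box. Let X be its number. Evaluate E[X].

E[X | box 1] = (8+2+10+2)/4 = 11/2.
E[X | box 2] = (11+7)/2 = 9.
E[X | box 3] = (7+8)/2 = 15/2.
By the law of total expectation,
E[X] = (1/3)·(11/2) + (1/3)·(9) + (1/3)·(15/2) = 22/3.

22/3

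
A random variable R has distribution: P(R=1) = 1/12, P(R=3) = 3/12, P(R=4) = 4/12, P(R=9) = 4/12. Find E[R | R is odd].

P(R is odd) = 2/3.
Σ over the event: 1·1/12 + 3·1/4 + 9·1/3 = 23/6.
E[R | R is odd] = (23/6) / (2/3) = 23/4.

23/4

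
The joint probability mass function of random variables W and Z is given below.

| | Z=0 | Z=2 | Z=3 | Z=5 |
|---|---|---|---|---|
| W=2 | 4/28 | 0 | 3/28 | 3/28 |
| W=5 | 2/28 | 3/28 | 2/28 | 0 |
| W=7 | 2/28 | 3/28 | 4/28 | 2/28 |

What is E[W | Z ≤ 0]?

P(Z ≤ 0) = 2/7.
Σ W·P over the event = 2·(4/28) + 5·(2/28) + 7·(2/28) = 8/7.
E[W | Z ≤ 0] = (8/7) / (2/7) = 4.

4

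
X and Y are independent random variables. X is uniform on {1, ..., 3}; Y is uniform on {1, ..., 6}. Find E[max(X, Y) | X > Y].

8/3

P(X > Y) = 1/6.
Summing max(X,Y)·P(x,y) over outcomes with X > Y gives 4/9.
E[max(X, Y) | X > Y] = (4/9) / (1/6) = 8/3.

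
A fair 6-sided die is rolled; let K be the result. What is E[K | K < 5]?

Given K < 5, K is equally likely to be any of {1, 2, 3, 4}.
E[K | K < 5] = (1 + 2 + 3 + 4) / 4 = 5/2.

5/2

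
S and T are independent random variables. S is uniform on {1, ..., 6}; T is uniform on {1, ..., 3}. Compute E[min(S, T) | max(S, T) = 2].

Outcomes with max(S, T) = 2: (1,2), (2,1), (2,2), each with probability 1/18.
E[min(S, T) | max(S, T) = 2] = (1 + 1 + 2) / 3 = 4/3.

4/3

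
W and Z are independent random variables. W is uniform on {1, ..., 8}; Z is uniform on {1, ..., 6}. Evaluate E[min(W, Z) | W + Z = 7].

Outcomes with W + Z = 7: (1,6), (2,5), (3,4), (4,3), (5,2), (6,1), each with probability 1/48.
E[min(W, Z) | W + Z = 7] = (1 + 2 + 3 + 3 + 2 + 1) / 6 = 2.

2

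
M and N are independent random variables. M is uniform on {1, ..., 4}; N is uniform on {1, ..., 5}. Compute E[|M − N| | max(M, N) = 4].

12/7

P(max(M, N) = 4) = 7/20.
Summing |M−N|·P(x,y) over outcomes with max(M, N) = 4 gives 3/5.
E[|M − N| | max(M, N) = 4] = (3/5) / (7/20) = 12/7.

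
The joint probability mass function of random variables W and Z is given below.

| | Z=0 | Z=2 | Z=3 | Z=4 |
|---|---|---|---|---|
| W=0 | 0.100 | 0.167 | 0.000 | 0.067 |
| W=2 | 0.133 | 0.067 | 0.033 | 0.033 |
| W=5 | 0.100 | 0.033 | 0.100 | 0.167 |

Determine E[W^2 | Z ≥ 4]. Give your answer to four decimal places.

P(Z ≥ 4) = 0.267.
Σ W^2·P over the event = 0·(0.067) + 4·(0.033) + 25·(0.167) = 4.307.
E[W^2 | Z ≥ 4] = (4.307) / (0.267) = 16.1311.

16.1311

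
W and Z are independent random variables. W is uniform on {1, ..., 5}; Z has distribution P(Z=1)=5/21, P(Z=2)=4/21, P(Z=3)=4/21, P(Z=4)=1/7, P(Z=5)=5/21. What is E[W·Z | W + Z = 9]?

20

P(W + Z = 9) = 8/105.
Summing WZ·P(x,y) over outcomes with W + Z = 9 gives 32/21.
E[W·Z | W + Z = 9] = (32/21) / (8/105) = 20.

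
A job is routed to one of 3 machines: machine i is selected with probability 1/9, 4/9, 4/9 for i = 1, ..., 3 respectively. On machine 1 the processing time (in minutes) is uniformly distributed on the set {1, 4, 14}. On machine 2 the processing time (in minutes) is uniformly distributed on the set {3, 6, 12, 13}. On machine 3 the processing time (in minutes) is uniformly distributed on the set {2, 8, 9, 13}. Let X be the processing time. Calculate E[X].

217/27

E[X | machine 1] = (1+4+14)/3 = 19/3.
E[X | machine 2] = (3+6+12+13)/4 = 17/2.
E[X | machine 3] = (2+8+9+13)/4 = 8.
By the law of total expectation,
E[X] = (1/9)·(19/3) + (4/9)·(17/2) + (4/9)·(8) = 217/27.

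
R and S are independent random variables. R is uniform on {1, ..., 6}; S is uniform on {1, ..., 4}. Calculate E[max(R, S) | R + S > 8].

17/3

Outcomes with R + S > 8: (5,4), (6,3), (6,4), each with probability 1/24.
E[max(R, S) | R + S > 8] = (5 + 6 + 6) / 3 = 17/3.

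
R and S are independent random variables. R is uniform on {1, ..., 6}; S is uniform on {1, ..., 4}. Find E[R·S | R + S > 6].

Outcomes with R + S > 6: (3,4), (4,3), (4,4), (5,2), (5,3), (5,4), (6,1), (6,2), (6,3), (6,4), each with probability 1/24.
E[R·S | R + S > 6] = (12 + 12 + 16 + 10 + 15 + 20 + 6 + 12 + 18 + 24) / 10 = 29/2.

29/2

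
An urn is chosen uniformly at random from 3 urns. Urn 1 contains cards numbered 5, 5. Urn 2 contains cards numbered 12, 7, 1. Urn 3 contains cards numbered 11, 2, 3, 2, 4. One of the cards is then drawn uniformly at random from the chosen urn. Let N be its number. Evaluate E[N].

E[N | urn 1] = (5+5)/2 = 5.
E[N | urn 2] = (12+7+1)/3 = 20/3.
E[N | urn 3] = (11+2+3+2+4)/5 = 22/5.
By the law of total expectation,
E[N] = (1/3)·(5) + (1/3)·(20/3) + (1/3)·(22/5) = 241/45.

241/45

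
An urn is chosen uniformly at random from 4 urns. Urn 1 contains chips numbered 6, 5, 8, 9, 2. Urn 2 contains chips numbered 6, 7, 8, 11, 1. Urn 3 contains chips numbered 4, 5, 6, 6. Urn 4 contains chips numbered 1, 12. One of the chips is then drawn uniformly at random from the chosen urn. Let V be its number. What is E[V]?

487/80

E[V | urn 1] = (6+5+8+9+2)/5 = 6.
E[V | urn 2] = (6+7+8+11+1)/5 = 33/5.
E[V | urn 3] = (4+5+6+6)/4 = 21/4.
E[V | urn 4] = (1+12)/2 = 13/2.
E[V] = (1/4)·(6) + (1/4)·(33/5) + (1/4)·(21/4) + (1/4)·(13/2) = 487/80.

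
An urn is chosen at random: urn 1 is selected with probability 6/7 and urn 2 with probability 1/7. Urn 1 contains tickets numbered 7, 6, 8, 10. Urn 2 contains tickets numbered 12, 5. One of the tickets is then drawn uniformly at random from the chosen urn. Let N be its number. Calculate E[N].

55/7

E[N | urn 1] = (7+6+8+10)/4 = 31/4.
E[N | urn 2] = (12+5)/2 = 17/2.
By the law of total expectation,
E[N] = (6/7)·(31/4) + (1/7)·(17/2) = 55/7.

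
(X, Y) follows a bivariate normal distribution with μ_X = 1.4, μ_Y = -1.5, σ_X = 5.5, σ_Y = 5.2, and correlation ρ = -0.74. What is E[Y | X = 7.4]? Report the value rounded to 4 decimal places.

-5.6978

E[Y | X=x] = μ_Y + ρ(σ_Y/σ_X)(x − μ_X) for jointly normal variables.
E[Y | X=7.4] = -1.5 + (-0.74)·(5.2/5.5)·(7.4 − (1.4)) = -1.5 + (-0.69964)·(6) = -5.6978.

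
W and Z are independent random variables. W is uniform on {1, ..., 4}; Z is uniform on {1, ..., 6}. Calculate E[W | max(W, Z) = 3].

Outcomes with max(W, Z) = 3: (1,3), (2,3), (3,1), (3,2), (3,3), each with probability 1/24.
E[W | max(W, Z) = 3] = (1 + 2 + 3 + 3 + 3) / 5 = 12/5.

12/5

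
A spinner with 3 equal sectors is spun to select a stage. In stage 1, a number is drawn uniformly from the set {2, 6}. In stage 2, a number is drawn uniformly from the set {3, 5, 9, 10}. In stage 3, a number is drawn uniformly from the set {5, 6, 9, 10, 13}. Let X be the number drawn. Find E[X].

129/20

E[X | stage 1] = (2+6)/2 = 4.
E[X | stage 2] = (3+5+9+10)/4 = 27/4.
E[X | stage 3] = (5+6+9+10+13)/5 = 43/5.
By the law of total expectation,
E[X] = (1/3)·(4) + (1/3)·(27/4) + (1/3)·(43/5) = 129/20.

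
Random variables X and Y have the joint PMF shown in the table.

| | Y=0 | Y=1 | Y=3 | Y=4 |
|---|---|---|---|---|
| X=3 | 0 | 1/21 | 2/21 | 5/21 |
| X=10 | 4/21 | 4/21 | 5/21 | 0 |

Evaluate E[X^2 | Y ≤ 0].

100

P(Y ≤ 0) = 4/21.
Σ X^2·P over the event = 100·(4/21) = 400/21.
E[X^2 | Y ≤ 0] = (400/21) / (4/21) = 100.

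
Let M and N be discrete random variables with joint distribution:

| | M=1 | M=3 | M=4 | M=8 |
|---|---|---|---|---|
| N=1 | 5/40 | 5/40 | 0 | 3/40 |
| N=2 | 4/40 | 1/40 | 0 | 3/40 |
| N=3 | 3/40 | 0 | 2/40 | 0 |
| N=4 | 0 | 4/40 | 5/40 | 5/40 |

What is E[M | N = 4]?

P(N = 4) = 7/20.
Summing M·P(M=x,N=y) over the conditioning event gives 9/5.
E[M | N = 4] = (9/5) / (7/20) = 36/7.

36/7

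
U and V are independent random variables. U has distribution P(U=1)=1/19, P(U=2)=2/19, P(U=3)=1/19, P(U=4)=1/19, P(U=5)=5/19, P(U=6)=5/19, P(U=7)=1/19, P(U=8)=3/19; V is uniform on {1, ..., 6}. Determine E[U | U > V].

P(U > V) = 2/3.
Summing U·P(x,y) over outcomes with U > V gives 229/57.
E[U | U > V] = (229/57) / (2/3) = 229/38.

229/38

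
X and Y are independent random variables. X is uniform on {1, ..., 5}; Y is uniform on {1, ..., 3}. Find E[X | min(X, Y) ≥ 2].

7/2

P(min(X, Y) ≥ 2) = 8/15.
Summing X·P(x,y) over outcomes with min(X, Y) ≥ 2 gives 28/15.
E[X | min(X, Y) ≥ 2] = (28/15) / (8/15) = 7/2.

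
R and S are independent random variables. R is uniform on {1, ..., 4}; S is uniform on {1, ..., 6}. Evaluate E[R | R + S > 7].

10/3

Outcomes with R + S > 7: (2,6), (3,5), (3,6), (4,4), (4,5), (4,6), each with probability 1/24.
E[R | R + S > 7] = (2 + 3 + 3 + 4 + 4 + 4) / 6 = 10/3.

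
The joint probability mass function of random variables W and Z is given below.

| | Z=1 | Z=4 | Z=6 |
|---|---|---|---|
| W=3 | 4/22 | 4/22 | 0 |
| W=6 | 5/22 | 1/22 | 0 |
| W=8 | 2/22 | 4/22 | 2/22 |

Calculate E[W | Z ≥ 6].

P(Z ≥ 6) = 1/11.
Summing W·P(W=x,Z=y) over the conditioning event gives 8/11.
E[W | Z ≥ 6] = (8/11) / (1/11) = 8.

8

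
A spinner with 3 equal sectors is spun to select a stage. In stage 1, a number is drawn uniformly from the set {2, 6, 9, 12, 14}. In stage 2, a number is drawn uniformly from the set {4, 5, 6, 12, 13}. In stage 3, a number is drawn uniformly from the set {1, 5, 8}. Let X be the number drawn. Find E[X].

E[X | stage 1] = (2+6+9+12+14)/5 = 43/5.
E[X | stage 2] = (4+5+6+12+13)/5 = 8.
E[X | stage 3] = (1+5+8)/3 = 14/3.
By the law of total expectation,
E[X] = (1/3)·(43/5) + (1/3)·(8) + (1/3)·(14/3) = 319/45.

319/45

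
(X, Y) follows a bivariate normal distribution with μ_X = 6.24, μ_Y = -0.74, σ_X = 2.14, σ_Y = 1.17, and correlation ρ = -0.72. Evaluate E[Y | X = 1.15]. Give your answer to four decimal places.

For a bivariate normal, E[Y | X=x] = μ_Y + ρ·(σ_Y/σ_X)·(x − μ_X).
E[Y | X=1.15] = -0.74 + (-0.72)·(1.17/2.14)·(1.15 − (6.24)) = -0.74 + (-0.393645)·(-5.09) = 1.2637.

1.2637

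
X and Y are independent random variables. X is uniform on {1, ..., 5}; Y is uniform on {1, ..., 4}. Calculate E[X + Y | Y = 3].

6

P(Y = 3) = 1/4.
Summing (X+Y)·P(x,y) over outcomes with Y = 3 gives 3/2.
E[X + Y | Y = 3] = (3/2) / (1/4) = 6.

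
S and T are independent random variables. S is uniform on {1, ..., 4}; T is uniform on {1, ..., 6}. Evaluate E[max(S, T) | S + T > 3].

P(S + T > 3) = 7/8.
Summing max(S,T)·P(x,y) over outcomes with S + T > 3 gives 89/24.
E[max(S, T) | S + T > 3] = (89/24) / (7/8) = 89/21.

89/21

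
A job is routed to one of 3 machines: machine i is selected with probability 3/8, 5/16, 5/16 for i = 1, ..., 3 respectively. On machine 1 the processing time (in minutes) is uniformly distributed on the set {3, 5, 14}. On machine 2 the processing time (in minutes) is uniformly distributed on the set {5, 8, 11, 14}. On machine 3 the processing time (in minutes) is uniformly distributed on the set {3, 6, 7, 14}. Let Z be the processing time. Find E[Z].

E[Z | machine 1] = (3+5+14)/3 = 22/3.
E[Z | machine 2] = (5+8+11+14)/4 = 19/2.
E[Z | machine 3] = (3+6+7+14)/4 = 15/2.
E[Z] = (3/8)·(22/3) + (5/16)·(19/2) + (5/16)·(15/2) = 129/16.

129/16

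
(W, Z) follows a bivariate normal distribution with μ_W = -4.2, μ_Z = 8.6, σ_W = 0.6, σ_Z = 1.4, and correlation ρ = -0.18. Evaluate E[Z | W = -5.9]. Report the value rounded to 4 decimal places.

E[Z | W=x] = μ_Z + ρ(σ_Z/σ_W)(x − μ_W) for jointly normal variables.
E[Z | W=-5.9] = 8.6 + (-0.18)·(1.4/0.6)·(-5.9 − (-4.2)) = 8.6 + (-0.42)·(-1.7) = 9.3140.

9.3140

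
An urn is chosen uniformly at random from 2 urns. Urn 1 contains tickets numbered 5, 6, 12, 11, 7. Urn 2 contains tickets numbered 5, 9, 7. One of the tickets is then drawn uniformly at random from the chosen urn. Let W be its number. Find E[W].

38/5

E[W | urn 1] = (5+6+12+11+7)/5 = 41/5.
E[W | urn 2] = (5+9+7)/3 = 7.
E[W] = (1/2)·(41/5) + (1/2)·(7) = 38/5.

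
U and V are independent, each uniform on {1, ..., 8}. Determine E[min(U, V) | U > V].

P(U > V) = 7/16.
Summing min(U,V)·P(x,y) over outcomes with U > V gives 21/16.
E[min(U, V) | U > V] = (21/16) / (7/16) = 3.

3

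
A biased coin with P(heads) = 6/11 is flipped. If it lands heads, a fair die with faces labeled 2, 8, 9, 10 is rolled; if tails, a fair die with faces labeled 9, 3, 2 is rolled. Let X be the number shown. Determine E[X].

401/66

E[X | heads] = (2+8+9+10)/4 = 29/4.
E[X | tails] = (9+3+2)/3 = 14/3.
E[X] = (6/11)·(29/4) + (5/11)·(14/3) = 401/66.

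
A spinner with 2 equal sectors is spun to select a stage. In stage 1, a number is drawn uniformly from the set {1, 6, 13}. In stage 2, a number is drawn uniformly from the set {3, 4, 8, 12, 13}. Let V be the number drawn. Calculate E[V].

22/3

E[V | stage 1] = (1+6+13)/3 = 20/3.
E[V | stage 2] = (3+4+8+12+13)/5 = 8.
By the law of total expectation,
E[V] = (1/2)·(20/3) + (1/2)·(8) = 22/3.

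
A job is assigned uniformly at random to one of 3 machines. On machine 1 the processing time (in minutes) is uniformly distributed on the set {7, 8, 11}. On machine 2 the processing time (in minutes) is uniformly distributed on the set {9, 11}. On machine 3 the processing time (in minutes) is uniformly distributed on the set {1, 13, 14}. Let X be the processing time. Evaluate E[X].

28/3

E[X | machine 1] = (7+8+11)/3 = 26/3.
E[X | machine 2] = (9+11)/2 = 10.
E[X | machine 3] = (1+13+14)/3 = 28/3.
By the law of total expectation,
E[X] = (1/3)·(26/3) + (1/3)·(10) + (1/3)·(28/3) = 28/3.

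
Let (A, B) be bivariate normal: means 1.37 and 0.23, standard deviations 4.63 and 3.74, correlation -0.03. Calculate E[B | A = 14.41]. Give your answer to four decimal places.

-0.0860

E[B | A=x] = μ_B + ρ(σ_B/σ_A)(x − μ_A) for jointly normal variables.
E[B | A=14.41] = 0.23 + (-0.03)·(3.74/4.63)·(14.41 − (1.37)) = 0.23 + (-0.024233)·(13.04) = -0.0860.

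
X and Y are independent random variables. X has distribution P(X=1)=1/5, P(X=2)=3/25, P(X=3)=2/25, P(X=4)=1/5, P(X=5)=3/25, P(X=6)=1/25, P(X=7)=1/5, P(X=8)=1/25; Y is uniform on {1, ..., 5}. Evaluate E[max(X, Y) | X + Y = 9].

P(X + Y = 9) = 3/25.
Summing max(X,Y)·P(x,y) over outcomes with X + Y = 9 gives 89/125.
E[max(X, Y) | X + Y = 9] = (89/125) / (3/25) = 89/15.

89/15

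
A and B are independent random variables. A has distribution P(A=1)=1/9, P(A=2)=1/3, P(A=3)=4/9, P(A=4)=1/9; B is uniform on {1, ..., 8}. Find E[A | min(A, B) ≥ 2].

11/4

P(min(A, B) ≥ 2) = 7/9.
Summing A·P(x,y) over outcomes with min(A, B) ≥ 2 gives 77/36.
E[A | min(A, B) ≥ 2] = (77/36) / (7/9) = 11/4.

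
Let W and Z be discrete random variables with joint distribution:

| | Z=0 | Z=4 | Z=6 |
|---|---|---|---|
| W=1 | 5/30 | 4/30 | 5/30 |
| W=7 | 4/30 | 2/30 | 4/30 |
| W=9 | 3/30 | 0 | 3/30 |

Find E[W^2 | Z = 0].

P(Z = 0) = 2/5.
Σ W^2·P over the event = 1·(5/30) + 49·(4/30) + 81·(3/30) = 74/5.
E[W^2 | Z = 0] = (74/5) / (2/5) = 37.

37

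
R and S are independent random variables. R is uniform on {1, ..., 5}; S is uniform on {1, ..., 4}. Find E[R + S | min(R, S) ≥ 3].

Outcomes with min(R, S) ≥ 3: (3,3), (3,4), (4,3), (4,4), (5,3), (5,4), each with probability 1/20.
E[R + S | min(R, S) ≥ 3] = (6 + 7 + 7 + 8 + 8 + 9) / 6 = 15/2.

15/2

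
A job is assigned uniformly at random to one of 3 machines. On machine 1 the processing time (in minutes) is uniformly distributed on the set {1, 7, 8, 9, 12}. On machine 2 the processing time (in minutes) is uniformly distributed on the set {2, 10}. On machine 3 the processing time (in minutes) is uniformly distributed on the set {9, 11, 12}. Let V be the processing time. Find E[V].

361/45

E[V | machine 1] = (1+7+8+9+12)/5 = 37/5.
E[V | machine 2] = (2+10)/2 = 6.
E[V | machine 3] = (9+11+12)/3 = 32/3.
E[V] = (1/3)·(37/5) + (1/3)·(6) + (1/3)·(32/3) = 361/45.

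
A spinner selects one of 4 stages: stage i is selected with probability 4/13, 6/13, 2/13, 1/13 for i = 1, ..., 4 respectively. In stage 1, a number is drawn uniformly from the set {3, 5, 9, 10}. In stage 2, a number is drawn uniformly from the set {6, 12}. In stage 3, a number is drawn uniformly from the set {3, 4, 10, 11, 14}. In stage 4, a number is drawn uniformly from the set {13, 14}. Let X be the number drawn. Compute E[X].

E[X | stage 1] = (3+5+9+10)/4 = 27/4.
E[X | stage 2] = (6+12)/2 = 9.
E[X | stage 3] = (3+4+10+11+14)/5 = 42/5.
E[X | stage 4] = (13+14)/2 = 27/2.
E[X] = (4/13)·(27/4) + (6/13)·(9) + (2/13)·(42/5) + (1/13)·(27/2) = 1113/130.

1113/130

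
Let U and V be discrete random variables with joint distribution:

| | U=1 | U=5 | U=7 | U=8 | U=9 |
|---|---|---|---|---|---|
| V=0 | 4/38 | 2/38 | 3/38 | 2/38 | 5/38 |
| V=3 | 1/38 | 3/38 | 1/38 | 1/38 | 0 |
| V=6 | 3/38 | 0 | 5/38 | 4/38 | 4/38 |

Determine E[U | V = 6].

53/8

P(V = 6) = 8/19.
Σ U·P over the event = 1·(3/38) + 7·(5/38) + 8·(4/38) + 9·(4/38) = 53/19.
E[U | V = 6] = (53/19) / (8/19) = 53/8.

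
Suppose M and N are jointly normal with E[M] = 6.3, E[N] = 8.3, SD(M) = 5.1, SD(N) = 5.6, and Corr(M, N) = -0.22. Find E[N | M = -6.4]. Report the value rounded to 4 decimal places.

11.3679

For a bivariate normal, E[N | M=x] = μ_N + ρ·(σ_N/σ_M)·(x − μ_M).
E[N | M=-6.4] = 8.3 + (-0.22)·(5.6/5.1)·(-6.4 − (6.3)) = 8.3 + (-0.24157)·(-12.7) = 11.3679.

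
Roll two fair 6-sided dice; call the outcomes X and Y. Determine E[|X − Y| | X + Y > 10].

Outcomes with X + Y > 10: (5,6), (6,5), (6,6), each with probability 1/36.
E[|X − Y| | X + Y > 10] = (1 + 1 + 0) / 3 = 2/3.

2/3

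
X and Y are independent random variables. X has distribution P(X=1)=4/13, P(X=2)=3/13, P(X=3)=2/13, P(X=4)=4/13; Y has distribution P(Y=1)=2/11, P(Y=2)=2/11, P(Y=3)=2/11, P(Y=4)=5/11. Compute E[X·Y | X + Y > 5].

756/65

P(X + Y > 5) = 5/11.
Summing XY·P(x,y) over outcomes with X + Y > 5 gives 756/143.
E[X·Y | X + Y > 5] = (756/143) / (5/11) = 756/65.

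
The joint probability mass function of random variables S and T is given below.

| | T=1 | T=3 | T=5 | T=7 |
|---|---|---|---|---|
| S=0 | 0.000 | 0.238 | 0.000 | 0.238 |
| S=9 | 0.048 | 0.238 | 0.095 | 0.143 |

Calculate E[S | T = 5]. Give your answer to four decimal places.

P(T = 5) = 0.095.
Σ S·P over the event = 9·(0.095) = 0.855.
E[S | T = 5] = (0.855) / (0.095) = 9.0000.

9.0000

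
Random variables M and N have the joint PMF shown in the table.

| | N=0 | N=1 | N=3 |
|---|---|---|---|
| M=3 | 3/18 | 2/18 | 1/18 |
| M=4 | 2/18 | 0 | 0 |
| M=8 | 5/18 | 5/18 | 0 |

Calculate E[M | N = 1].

46/7

P(N = 1) = 7/18.
Σ M·P over the event = 3·(2/18) + 8·(5/18) = 23/9.
E[M | N = 1] = (23/9) / (7/18) = 46/7.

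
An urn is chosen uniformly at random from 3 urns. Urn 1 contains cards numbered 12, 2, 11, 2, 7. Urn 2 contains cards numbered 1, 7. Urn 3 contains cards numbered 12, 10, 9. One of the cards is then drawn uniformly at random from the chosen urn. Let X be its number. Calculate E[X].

317/45

E[X | urn 1] = (12+2+11+2+7)/5 = 34/5.
E[X | urn 2] = (1+7)/2 = 4.
E[X | urn 3] = (12+10+9)/3 = 31/3.
By the law of total expectation,
E[X] = (1/3)·(34/5) + (1/3)·(4) + (1/3)·(31/3) = 317/45.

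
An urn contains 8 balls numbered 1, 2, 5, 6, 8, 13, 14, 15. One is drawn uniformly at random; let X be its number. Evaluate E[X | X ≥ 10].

P(X ≥ 10) = 3/8.
Σ over the event: 13·1/8 + 14·1/8 + 15·1/8 = 21/4.
E[X | X ≥ 10] = (21/4) / (3/8) = 14.

14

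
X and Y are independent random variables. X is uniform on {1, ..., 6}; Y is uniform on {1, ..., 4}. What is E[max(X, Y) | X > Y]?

32/7

P(X > Y) = 7/12.
Summing max(X,Y)·P(x,y) over outcomes with X > Y gives 8/3.
E[max(X, Y) | X > Y] = (8/3) / (7/12) = 32/7.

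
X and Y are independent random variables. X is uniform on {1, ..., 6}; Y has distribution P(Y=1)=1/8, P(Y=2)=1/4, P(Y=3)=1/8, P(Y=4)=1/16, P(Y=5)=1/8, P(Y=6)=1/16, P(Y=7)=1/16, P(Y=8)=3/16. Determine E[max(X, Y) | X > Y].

P(X > Y) = 3/8.
Summing max(X,Y)·P(x,y) over outcomes with X > Y gives 55/32.
E[max(X, Y) | X > Y] = (55/32) / (3/8) = 55/12.

55/12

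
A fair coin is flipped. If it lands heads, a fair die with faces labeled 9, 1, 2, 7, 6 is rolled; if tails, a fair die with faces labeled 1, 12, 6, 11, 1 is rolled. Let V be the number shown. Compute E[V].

E[V | heads] = (9+1+2+7+6)/5 = 5.
E[V | tails] = (1+12+6+11+1)/5 = 31/5.
E[V] = (1/2)·(5) + (1/2)·(31/5) = 28/5.

28/5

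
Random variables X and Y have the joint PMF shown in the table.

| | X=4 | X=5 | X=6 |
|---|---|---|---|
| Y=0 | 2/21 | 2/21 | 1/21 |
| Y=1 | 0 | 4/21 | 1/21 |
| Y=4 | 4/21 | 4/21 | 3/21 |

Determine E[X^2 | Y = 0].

118/5

P(Y = 0) = 5/21.
Summing X^2·P(X=x,Y=y) over the conditioning event gives 118/21.
E[X^2 | Y = 0] = (118/21) / (5/21) = 118/5.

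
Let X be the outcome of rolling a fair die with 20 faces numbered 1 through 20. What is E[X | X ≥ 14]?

Given X ≥ 14, X is equally likely to be any of {14, 15, 16, 17, 18, 19, 20}.
E[X | X ≥ 14] = (14 + 15 + 16 + 17 + 18 + 19 + 20) / 7 = 17.

17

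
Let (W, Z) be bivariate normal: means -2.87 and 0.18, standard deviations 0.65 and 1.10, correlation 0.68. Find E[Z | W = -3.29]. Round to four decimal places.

-0.3033

For a bivariate normal, E[Z | W=x] = μ_Z + ρ·(σ_Z/σ_W)·(x − μ_W).
E[Z | W=-3.29] = 0.18 + (0.68)·(1.10/0.65)·(-3.29 − (-2.87)) = 0.18 + (1.1508)·(-0.42) = -0.3033.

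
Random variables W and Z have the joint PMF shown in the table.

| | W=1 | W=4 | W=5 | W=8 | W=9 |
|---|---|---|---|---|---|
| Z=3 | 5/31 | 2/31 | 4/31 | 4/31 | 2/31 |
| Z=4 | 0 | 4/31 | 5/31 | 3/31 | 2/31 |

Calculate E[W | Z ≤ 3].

P(Z ≤ 3) = 17/31.
Σ W·P over the event = 1·(5/31) + 4·(2/31) + 5·(4/31) + 8·(4/31) + 9·(2/31) = 83/31.
E[W | Z ≤ 3] = (83/31) / (17/31) = 83/17.

83/17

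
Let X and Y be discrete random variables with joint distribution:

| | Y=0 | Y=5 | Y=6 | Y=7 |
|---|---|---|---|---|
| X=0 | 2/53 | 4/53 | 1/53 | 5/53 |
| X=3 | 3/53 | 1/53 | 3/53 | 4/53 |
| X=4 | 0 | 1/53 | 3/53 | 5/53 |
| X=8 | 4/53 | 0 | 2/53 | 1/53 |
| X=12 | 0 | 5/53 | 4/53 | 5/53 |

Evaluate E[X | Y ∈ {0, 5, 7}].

P(Y ∈ {0, 5, 7}) = 40/53.
Summing X·P(X=x,Y=y) over the conditioning event gives 208/53.
E[X | Y ∈ {0, 5, 7}] = (208/53) / (40/53) = 26/5.

26/5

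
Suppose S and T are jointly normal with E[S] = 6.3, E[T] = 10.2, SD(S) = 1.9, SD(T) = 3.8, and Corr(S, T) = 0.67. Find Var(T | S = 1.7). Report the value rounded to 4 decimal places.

7.9579

The conditional variance in a bivariate normal is σ_T²(1 − ρ²), independent of x.
Var(T | S=1.7) = (3.8)²·(1 − (0.67)²) = 14.44·0.5511 = 7.9579.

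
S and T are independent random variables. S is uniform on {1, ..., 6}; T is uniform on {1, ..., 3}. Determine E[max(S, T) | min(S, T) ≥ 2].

41/10

Outcomes with min(S, T) ≥ 2: (2,2), (2,3), (3,2), (3,3), (4,2), (4,3), (5,2), (5,3), (6,2), (6,3), each with probability 1/18.
E[max(S, T) | min(S, T) ≥ 2] = (2 + 3 + 3 + 3 + 4 + 4 + 5 + 5 + 6 + 6) / 10 = 41/10.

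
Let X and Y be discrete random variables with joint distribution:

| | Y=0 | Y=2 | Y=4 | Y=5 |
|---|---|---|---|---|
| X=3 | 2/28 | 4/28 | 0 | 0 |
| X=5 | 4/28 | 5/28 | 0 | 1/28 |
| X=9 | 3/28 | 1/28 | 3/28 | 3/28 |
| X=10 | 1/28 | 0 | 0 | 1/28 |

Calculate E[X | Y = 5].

42/5

P(Y = 5) = 5/28.
Σ X·P over the event = 5·(1/28) + 9·(3/28) + 10·(1/28) = 3/2.
E[X | Y = 5] = (3/2) / (5/28) = 42/5.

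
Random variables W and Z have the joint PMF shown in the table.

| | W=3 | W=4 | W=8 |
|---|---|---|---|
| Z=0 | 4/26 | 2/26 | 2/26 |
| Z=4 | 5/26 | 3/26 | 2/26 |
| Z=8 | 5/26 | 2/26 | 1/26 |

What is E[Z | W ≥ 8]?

P(W ≥ 8) = 5/26.
Σ Z·P over the event = 0·(2/26) + 4·(2/26) + 8·(1/26) = 8/13.
E[Z | W ≥ 8] = (8/13) / (5/26) = 16/5.

16/5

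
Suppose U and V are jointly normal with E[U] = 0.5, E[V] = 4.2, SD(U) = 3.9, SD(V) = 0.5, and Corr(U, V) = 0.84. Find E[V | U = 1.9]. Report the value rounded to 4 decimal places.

For a bivariate normal, E[V | U=x] = μ_V + ρ·(σ_V/σ_U)·(x − μ_U).
E[V | U=1.9] = 4.2 + (0.84)·(0.5/3.9)·(1.9 − (0.5)) = 4.2 + (0.10769)·(1.4) = 4.3508.

4.3508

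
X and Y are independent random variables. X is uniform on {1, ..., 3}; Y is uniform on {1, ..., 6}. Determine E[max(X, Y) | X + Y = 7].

Outcomes with X + Y = 7: (1,6), (2,5), (3,4), each with probability 1/18.
E[max(X, Y) | X + Y = 7] = (6 + 5 + 4) / 3 = 5.

5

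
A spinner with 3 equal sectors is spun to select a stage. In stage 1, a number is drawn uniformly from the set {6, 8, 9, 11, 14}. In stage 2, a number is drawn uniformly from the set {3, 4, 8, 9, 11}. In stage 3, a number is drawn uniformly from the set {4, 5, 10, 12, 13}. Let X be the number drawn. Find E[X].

E[X | stage 1] = (6+8+9+11+14)/5 = 48/5.
E[X | stage 2] = (3+4+8+9+11)/5 = 7.
E[X | stage 3] = (4+5+10+12+13)/5 = 44/5.
E[X] = (1/3)·(48/5) + (1/3)·(7) + (1/3)·(44/5) = 127/15.

127/15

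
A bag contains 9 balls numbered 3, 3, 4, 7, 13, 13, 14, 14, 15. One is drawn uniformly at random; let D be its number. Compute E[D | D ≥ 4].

P(D ≥ 4) = 7/9.
Σ over the event: 4·1/9 + 7·1/9 + 13·2/9 + 14·2/9 + 15·1/9 = 80/9.
E[D | D ≥ 4] = (80/9) / (7/9) = 80/7.

80/7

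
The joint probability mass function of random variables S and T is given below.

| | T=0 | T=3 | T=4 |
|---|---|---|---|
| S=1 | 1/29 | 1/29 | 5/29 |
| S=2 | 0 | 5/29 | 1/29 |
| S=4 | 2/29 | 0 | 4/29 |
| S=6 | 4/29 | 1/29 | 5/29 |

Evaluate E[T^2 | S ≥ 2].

107/11

P(S ≥ 2) = 22/29.
Σ T^2·P over the event = 9·(5/29) + 16·(1/29) + 0·(2/29) + 16·(4/29) + 0·(4/29) + 9·(1/29) + 16·(5/29) = 214/29.
E[T^2 | S ≥ 2] = (214/29) / (22/29) = 107/11.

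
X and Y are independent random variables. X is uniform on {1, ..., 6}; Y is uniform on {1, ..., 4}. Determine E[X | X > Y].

P(X > Y) = 7/12.
Summing X·P(x,y) over outcomes with X > Y gives 8/3.
E[X | X > Y] = (8/3) / (7/12) = 32/7.

32/7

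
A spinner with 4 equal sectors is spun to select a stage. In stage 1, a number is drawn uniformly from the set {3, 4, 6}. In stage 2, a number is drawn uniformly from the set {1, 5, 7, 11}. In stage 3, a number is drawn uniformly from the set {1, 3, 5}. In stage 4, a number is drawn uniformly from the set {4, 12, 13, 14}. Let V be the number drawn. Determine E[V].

289/48

E[V | stage 1] = (3+4+6)/3 = 13/3.
E[V | stage 2] = (1+5+7+11)/4 = 6.
E[V | stage 3] = (1+3+5)/3 = 3.
E[V | stage 4] = (4+12+13+14)/4 = 43/4.
By the law of total expectation,
E[V] = (1/4)·(13/3) + (1/4)·(6) + (1/4)·(3) + (1/4)·(43/4) = 289/48.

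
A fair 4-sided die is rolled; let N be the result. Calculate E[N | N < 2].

Given N < 2, N is equally likely to be any of {1}.
E[N | N < 2] = (1) / 1 = 1.

1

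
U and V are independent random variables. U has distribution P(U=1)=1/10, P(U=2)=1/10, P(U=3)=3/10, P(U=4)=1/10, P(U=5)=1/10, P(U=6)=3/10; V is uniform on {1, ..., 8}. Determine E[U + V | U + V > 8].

P(U + V > 8) = 39/80.
Summing (U+V)·P(x,y) over outcomes with U + V > 8 gives 211/40.
E[U + V | U + V > 8] = (211/40) / (39/80) = 422/39.

422/39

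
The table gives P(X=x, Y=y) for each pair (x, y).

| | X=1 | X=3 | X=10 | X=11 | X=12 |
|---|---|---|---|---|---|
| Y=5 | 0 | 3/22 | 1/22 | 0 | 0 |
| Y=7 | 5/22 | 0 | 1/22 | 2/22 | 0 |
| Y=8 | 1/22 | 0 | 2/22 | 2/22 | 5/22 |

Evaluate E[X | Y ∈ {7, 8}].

70/9

P(Y ∈ {7, 8}) = 9/11.
Σ X·P over the event = 1·(5/22) + 1·(1/22) + 10·(1/22) + 10·(2/22) + 11·(2/22) + 11·(2/22) + 12·(5/22) = 70/11.
E[X | Y ∈ {7, 8}] = (70/11) / (9/11) = 70/9.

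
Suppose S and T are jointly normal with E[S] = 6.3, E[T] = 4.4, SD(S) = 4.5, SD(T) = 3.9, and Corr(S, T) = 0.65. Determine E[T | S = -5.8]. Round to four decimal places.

The regression of T on S has slope ρ·σ_T/σ_S and passes through (μ_S, μ_T).
E[T | S=-5.8] = 4.4 + (0.65)·(3.9/4.5)·(-5.8 − (6.3)) = 4.4 + (0.56333)·(-12.1) = -2.4163.

-2.4163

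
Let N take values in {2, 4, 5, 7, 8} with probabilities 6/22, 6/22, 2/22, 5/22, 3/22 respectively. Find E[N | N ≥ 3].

93/16

P(N ≥ 3) = 8/11.
Σ over the event: 4·3/11 + 5·1/11 + 7·5/22 + 8·3/22 = 93/22.
E[N | N ≥ 3] = (93/22) / (8/11) = 93/16.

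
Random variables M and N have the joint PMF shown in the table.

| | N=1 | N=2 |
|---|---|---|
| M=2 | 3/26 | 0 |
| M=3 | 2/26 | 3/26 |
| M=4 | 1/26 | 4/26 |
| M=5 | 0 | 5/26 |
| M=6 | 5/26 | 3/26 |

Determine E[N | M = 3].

P(M = 3) = 5/26.
Σ N·P over the event = 1·(2/26) + 2·(3/26) = 4/13.
E[N | M = 3] = (4/13) / (5/26) = 8/5.

8/5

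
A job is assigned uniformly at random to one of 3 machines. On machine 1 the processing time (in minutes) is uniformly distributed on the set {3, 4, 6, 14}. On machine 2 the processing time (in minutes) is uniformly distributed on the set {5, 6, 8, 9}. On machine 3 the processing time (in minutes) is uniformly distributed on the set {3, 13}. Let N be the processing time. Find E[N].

29/4

E[N | machine 1] = (3+4+6+14)/4 = 27/4.
E[N | machine 2] = (5+6+8+9)/4 = 7.
E[N | machine 3] = (3+13)/2 = 8.
By the law of total expectation,
E[N] = (1/3)·(27/4) + (1/3)·(7) + (1/3)·(8) = 29/4.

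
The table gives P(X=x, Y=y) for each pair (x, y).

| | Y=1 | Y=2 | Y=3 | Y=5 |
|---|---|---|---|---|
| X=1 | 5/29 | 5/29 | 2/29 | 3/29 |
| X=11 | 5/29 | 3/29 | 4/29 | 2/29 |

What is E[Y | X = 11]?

P(X = 11) = 14/29.
Σ Y·P over the event = 1·(5/29) + 2·(3/29) + 3·(4/29) + 5·(2/29) = 33/29.
E[Y | X = 11] = (33/29) / (14/29) = 33/14.

33/14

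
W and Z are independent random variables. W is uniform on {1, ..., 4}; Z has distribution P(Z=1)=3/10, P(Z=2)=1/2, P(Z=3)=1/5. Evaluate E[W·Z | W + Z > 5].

82/9

P(W + Z > 5) = 9/40.
Summing WZ·P(x,y) over outcomes with W + Z > 5 gives 41/20.
E[W·Z | W + Z > 5] = (41/20) / (9/40) = 82/9.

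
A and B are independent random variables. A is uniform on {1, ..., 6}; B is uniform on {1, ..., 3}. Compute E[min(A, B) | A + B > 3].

29/15

P(A + B > 3) = 5/6.
Summing min(A,B)·P(x,y) over outcomes with A + B > 3 gives 29/18.
E[min(A, B) | A + B > 3] = (29/18) / (5/6) = 29/15.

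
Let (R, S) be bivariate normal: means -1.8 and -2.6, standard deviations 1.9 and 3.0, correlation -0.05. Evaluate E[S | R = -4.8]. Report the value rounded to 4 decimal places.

E[S | R=x] = μ_S + ρ(σ_S/σ_R)(x − μ_R) for jointly normal variables.
E[S | R=-4.8] = -2.6 + (-0.05)·(3.0/1.9)·(-4.8 − (-1.8)) = -2.6 + (-0.078947)·(-3) = -2.3632.

-2.3632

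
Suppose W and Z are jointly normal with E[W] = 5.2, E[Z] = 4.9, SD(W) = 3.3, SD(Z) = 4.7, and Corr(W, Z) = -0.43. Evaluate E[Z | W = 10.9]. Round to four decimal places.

1.4092

For a bivariate normal, E[Z | W=x] = μ_Z + ρ·(σ_Z/σ_W)·(x − μ_W).
E[Z | W=10.9] = 4.9 + (-0.43)·(4.7/3.3)·(10.9 − (5.2)) = 4.9 + (-0.61242)·(5.7) = 1.4092.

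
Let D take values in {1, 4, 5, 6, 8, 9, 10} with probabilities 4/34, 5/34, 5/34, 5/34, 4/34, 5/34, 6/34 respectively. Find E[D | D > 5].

167/20

P(D > 5) = 10/17.
Σ over the event: 6·5/34 + 8·2/17 + 9·5/34 + 10·3/17 = 167/34.
E[D | D > 5] = (167/34) / (10/17) = 167/20.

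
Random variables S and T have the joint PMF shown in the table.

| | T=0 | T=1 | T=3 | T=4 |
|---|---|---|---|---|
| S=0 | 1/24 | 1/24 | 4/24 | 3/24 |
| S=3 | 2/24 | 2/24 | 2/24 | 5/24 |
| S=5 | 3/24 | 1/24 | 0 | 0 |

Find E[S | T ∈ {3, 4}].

P(T ∈ {3, 4}) = 7/12.
Σ S·P over the event = 0·(4/24) + 0·(3/24) + 3·(2/24) + 3·(5/24) = 7/8.
E[S | T ∈ {3, 4}] = (7/8) / (7/12) = 3/2.

3/2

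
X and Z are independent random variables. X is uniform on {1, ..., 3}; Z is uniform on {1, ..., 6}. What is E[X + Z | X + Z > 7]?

Outcomes with X + Z > 7: (2,6), (3,5), (3,6), each with probability 1/18.
E[X + Z | X + Z > 7] = (8 + 8 + 9) / 3 = 25/3.

25/3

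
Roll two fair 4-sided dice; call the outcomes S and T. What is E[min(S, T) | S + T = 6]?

Outcomes with S + T = 6: (2,4), (3,3), (4,2), each with probability 1/16.
E[min(S, T) | S + T = 6] = (2 + 3 + 2) / 3 = 7/3.

7/3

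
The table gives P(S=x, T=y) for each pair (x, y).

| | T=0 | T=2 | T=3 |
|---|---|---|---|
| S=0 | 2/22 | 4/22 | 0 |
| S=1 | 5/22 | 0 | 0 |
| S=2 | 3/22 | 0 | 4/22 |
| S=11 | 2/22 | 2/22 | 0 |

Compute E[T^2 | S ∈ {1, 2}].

P(S ∈ {1, 2}) = 6/11.
Σ T^2·P over the event = 0·(5/22) + 0·(3/22) + 9·(4/22) = 18/11.
E[T^2 | S ∈ {1, 2}] = (18/11) / (6/11) = 3.

3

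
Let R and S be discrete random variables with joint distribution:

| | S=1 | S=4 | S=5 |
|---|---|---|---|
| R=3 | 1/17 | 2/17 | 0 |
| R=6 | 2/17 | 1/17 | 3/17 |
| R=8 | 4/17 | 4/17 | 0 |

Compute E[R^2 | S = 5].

36

P(S = 5) = 3/17.
Σ R^2·P over the event = 36·(3/17) = 108/17.
E[R^2 | S = 5] = (108/17) / (3/17) = 36.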